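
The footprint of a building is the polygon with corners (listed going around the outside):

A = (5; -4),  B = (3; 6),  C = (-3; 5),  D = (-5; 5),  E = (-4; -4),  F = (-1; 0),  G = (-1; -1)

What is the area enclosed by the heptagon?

A→B: (5)(6) − (3)(-4) = 42
B→C: (3)(5) − (-3)(6) = 33
C→D: (-3)(5) − (-5)(5) = 10
D→E: (-5)(-4) − (-4)(5) = 40
E→F: (-4)(0) − (-1)(-4) = -4
F→G: (-1)(-1) − (-1)(0) = 1
G→A: (-1)(-4) − (5)(-1) = 9
Σ = 131
Area = |Σ|/2 = 65.5.

65.5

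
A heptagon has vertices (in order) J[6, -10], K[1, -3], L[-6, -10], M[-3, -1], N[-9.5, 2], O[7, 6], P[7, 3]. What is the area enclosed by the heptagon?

127.75

Apply Gauss's area formula: 2A = Σ (x_i·y_{i+1} − x_{i+1}·y_i), indices taken mod 7.
Cross-terms: -8, -28, -24, -15.5, -71, -21, -88  ⇒  Σ = -255.5
Area = |Σ|/2 = 127.75.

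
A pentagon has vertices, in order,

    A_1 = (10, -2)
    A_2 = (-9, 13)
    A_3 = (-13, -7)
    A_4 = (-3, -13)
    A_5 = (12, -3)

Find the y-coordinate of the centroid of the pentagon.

Apply the shoelace (surveyor's) formula. First the cross-terms c_i = x_i·y_{i+1} − x_{i+1}·y_i:
  112, 232, 148, 165, 6  ⇒  2A = 663, A = 331.5.
Then Σ (y_i + y_{i+1})·c_i = -3006, so ȳ = -3006 / (6·331.5) = -334/221.

-334/221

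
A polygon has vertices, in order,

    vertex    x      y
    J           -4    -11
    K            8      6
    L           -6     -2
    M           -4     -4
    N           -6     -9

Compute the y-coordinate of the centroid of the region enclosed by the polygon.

Apply the surveyor's formula. First the cross-terms c_i = x_i·y_{i+1} − x_{i+1}·y_i:
  64, 20, 16, 12, 30  ⇒  2A = 142, A = 71.
Then Σ (y_i + y_{i+1})·c_i = -1092, so ȳ = -1092 / (6·71) = -182/71.

-182/71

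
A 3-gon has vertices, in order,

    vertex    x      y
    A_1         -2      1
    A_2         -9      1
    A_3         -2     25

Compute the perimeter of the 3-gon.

|A_1A_2| = √((-7)² + (0)²) = √49 = 7
|A_2A_3| = √((7)² + (24)²) = √625 = 25
|A_3A_1| = √((0)² + (-24)²) = √576 = 24
Perimeter = 7 + 25 + 24 = 56.

56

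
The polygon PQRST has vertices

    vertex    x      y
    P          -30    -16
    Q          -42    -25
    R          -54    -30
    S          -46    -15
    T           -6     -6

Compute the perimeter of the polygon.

|PQ| = √((-12)² + (-9)²) = √225 = 15
|QR| = √((-12)² + (-5)²) = √169 = 13
|RS| = √((8)² + (15)²) = √289 = 17
|ST| = √((40)² + (9)²) = √1681 = 41
|TP| = √((-24)² + (-10)²) = √676 = 26
Perimeter = 15 + 13 + 17 + 41 + 26 = 112.

112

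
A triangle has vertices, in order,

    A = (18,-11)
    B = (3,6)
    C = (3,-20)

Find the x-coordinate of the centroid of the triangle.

8

Apply the shoelace (surveyor's) formula. First the cross-terms c_i = x_i·y_{i+1} − x_{i+1}·y_i:
  141, -78, 327  ⇒  2A = 390, A = 195.
Then Σ (x_i + x_{i+1})·c_i = 9360, so x̄ = 9360 / (6·195) = 8.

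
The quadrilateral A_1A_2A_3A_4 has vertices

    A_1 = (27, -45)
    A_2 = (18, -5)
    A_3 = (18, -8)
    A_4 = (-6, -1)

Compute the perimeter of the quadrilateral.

|A_1A_2| = √((-9)² + (40)²) = √1681 = 41
|A_2A_3| = √((0)² + (-3)²) = √9 = 3
|A_3A_4| = √((-24)² + (7)²) = √625 = 25
|A_4A_1| = √((33)² + (-44)²) = √3025 = 55
Perimeter = 41 + 3 + 25 + 55 = 124.

124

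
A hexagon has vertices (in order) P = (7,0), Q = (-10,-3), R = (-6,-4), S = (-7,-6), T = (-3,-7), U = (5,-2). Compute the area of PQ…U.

47.5

Apply the shoelace (surveyor's) formula: 2A = Σ (x_i·y_{i+1} − x_{i+1}·y_i), indices taken mod 6.
P→Q: (7)(-3) − (-10)(0) = -21
Q→R: (-10)(-4) − (-6)(-3) = 22
R→S: (-6)(-6) − (-7)(-4) = 8
S→T: (-7)(-7) − (-3)(-6) = 31
T→U: (-3)(-2) − (5)(-7) = 41
U→P: (5)(0) − (7)(-2) = 14
Σ = 95
Area = |Σ|/2 = 47.5.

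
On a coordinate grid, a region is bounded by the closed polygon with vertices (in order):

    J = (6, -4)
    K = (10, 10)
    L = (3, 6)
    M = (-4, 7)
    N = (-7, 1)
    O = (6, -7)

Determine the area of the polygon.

Cross-terms: 100, 30, 45, 45, 43, 18  ⇒  Σ = 281
Area = |Σ|/2 = 140.5.

140.5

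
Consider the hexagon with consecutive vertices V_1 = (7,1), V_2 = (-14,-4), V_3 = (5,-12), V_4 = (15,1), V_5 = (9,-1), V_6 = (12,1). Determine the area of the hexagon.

180.5

Apply the shoelace formula: 2A = Σ (x_i·y_{i+1} − x_{i+1}·y_i), indices taken mod 6.
V_1→V_2: (7)(-4) − (-14)(1) = -14
V_2→V_3: (-14)(-12) − (5)(-4) = 188
V_3→V_4: (5)(1) − (15)(-12) = 185
V_4→V_5: (15)(-1) − (9)(1) = -24
V_5→V_6: (9)(1) − (12)(-1) = 21
V_6→V_1: (12)(1) − (7)(1) = 5
Σ = 361
Area = |Σ|/2 = 180.5.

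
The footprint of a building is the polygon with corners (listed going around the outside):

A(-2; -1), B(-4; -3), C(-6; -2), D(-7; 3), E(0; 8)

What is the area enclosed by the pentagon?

Apply the shoelace formula: 2A = Σ (x_i·y_{i+1} − x_{i+1}·y_i), indices taken mod 5.
Cross-terms: 2, -10, -32, -56, 16  ⇒  Σ = -80
Area = |Σ|/2 = 40.

40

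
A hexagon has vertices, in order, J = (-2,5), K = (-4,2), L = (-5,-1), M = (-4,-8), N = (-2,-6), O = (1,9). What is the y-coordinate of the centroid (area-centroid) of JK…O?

-8/85

Apply the surveyor's formula. First the cross-terms c_i = x_i·y_{i+1} − x_{i+1}·y_i:
  16, 14, 36, 8, -12, 23  ⇒  2A = 85, A = 42.5.
Then Σ (y_i + y_{i+1})·c_i = -24, so ȳ = -24 / (6·42.5) = -8/85.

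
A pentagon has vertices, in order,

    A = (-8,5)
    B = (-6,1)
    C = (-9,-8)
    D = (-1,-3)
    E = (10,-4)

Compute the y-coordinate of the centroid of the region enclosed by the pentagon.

Apply the shoelace (surveyor's) formula. First the cross-terms c_i = x_i·y_{i+1} − x_{i+1}·y_i:
  22, 57, 19, 34, 18  ⇒  2A = 150, A = 75.
Then Σ (y_i + y_{i+1})·c_i = -696, so ȳ = -696 / (6·75) = -116/75.

-116/75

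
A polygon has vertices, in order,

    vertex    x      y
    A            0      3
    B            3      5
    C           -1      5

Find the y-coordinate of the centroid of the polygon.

Apply Gauss's area formula. First the cross-terms c_i = x_i·y_{i+1} − x_{i+1}·y_i:
  -9, 20, -3  ⇒  2A = 8, A = 4.
Then Σ (y_i + y_{i+1})·c_i = 104, so ȳ = 104 / (6·4) = 13/3.

13/3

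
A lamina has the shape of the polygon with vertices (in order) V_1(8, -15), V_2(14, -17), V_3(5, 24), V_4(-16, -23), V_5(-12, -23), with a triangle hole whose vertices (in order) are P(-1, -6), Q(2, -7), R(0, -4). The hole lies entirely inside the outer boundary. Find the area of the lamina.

Outer boundary:
Σ = (74) + (421) + (269) + (92) + (364) = 1220
Area = |Σ|/2 = 610.
Hole:
Σ = (19) + (-8) + (-4) = 7
Area = |Σ|/2 = 3.5.
Net area = 610 − 3.5 = 606.5.

606.5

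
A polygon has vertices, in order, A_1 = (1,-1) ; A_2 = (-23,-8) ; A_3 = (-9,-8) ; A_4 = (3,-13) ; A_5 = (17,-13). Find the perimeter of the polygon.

|A_1A_2| = √((-24)² + (-7)²) = √625 = 25
|A_2A_3| = √((14)² + (0)²) = √196 = 14
|A_3A_4| = √((12)² + (-5)²) = √169 = 13
|A_4A_5| = √((14)² + (0)²) = √196 = 14
|A_5A_1| = √((-16)² + (12)²) = √400 = 20
Perimeter = 25 + 14 + 13 + 14 + 20 = 86.

86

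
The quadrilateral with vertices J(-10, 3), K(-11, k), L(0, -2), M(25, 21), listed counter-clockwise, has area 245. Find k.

-10

Write out the shoelace sum; only the two edges meeting at K involve k:
2·Area = [((-10)·k − (-11)·3) + ((-11)·(-2) − 0·k)] + 335
       = -10·k + 390 = 490
⇒ k = -10.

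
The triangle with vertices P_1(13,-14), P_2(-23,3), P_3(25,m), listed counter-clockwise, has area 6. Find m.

Write out the shoelace sum; only the two edges meeting at P_3 involve m:
2·Area = [((-23)·m − 25·3) + (25·(-14) − 13·m)] + -283
       = -36·m + -708 = 12
⇒ m = -20.

-20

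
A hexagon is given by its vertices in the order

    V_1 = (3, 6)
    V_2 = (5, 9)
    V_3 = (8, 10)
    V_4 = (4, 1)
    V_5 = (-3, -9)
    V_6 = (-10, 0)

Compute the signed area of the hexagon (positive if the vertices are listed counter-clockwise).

Apply Gauss's area formula: 2A = Σ (x_i·y_{i+1} − x_{i+1}·y_i), indices taken mod 6.
Σ = (-3) + (-22) + (-32) + (-33) + (-90) + (-60) = -240
Signed area = Σ/2 = -120 (negative ⇒ clockwise traversal).

-120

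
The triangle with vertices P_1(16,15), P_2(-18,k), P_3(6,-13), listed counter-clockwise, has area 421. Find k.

Write out the shoelace sum; only the two edges meeting at P_2 involve k:
2·Area = [(16·k − (-18)·15) + ((-18)·(-13) − 6·k)] + 298
       = 10·k + 802 = 842
⇒ k = 4.

4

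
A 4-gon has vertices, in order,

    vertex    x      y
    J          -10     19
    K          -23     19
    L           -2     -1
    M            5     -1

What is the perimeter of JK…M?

|JK| = √((-13)² + (0)²) = √169 = 13
|KL| = √((21)² + (-20)²) = √841 = 29
|LM| = √((7)² + (0)²) = √49 = 7
|MJ| = √((-15)² + (20)²) = √625 = 25
Perimeter = 13 + 29 + 7 + 25 = 74.

74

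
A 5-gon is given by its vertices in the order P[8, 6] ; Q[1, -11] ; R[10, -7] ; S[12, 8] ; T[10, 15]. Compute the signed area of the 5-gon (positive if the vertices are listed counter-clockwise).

Apply the shoelace (surveyor's) formula: 2A = Σ (x_i·y_{i+1} − x_{i+1}·y_i), indices taken mod 5.
P→Q: (8)(-11) − (1)(6) = -94
Q→R: (1)(-7) − (10)(-11) = 103
R→S: (10)(8) − (12)(-7) = 164
S→T: (12)(15) − (10)(8) = 100
T→P: (10)(6) − (8)(15) = -60
Σ = 213
Signed area = Σ/2 = 106.5 (positive ⇒ counter-clockwise traversal).

106.5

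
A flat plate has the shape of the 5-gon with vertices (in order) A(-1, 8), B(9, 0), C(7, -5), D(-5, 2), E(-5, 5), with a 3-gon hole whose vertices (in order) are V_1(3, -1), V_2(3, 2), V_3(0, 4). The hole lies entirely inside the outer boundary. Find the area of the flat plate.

84.5

Outer boundary:
Apply Gauss's area formula: 2A = Σ (x_i·y_{i+1} − x_{i+1}·y_i), indices taken mod 5.
A→B: (-1)(0) − (9)(8) = -72
B→C: (9)(-5) − (7)(0) = -45
C→D: (7)(2) − (-5)(-5) = -11
D→E: (-5)(5) − (-5)(2) = -15
E→A: (-5)(8) − (-1)(5) = -35
Σ = -178
Area = |Σ|/2 = 89.
Hole:
Apply the shoelace formula: 2A = Σ (x_i·y_{i+1} − x_{i+1}·y_i), indices taken mod 3.
Σ = (9) + (12) + (-12) = 9
Area = |Σ|/2 = 4.5.
Net area = 89 − 4.5 = 84.5.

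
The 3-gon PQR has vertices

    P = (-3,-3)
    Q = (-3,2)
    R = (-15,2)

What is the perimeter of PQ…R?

30

|PQ| = √((0)² + (5)²) = √25 = 5
|QR| = √((-12)² + (0)²) = √144 = 12
|RP| = √((12)² + (-5)²) = √169 = 13
Perimeter = 5 + 12 + 13 = 30.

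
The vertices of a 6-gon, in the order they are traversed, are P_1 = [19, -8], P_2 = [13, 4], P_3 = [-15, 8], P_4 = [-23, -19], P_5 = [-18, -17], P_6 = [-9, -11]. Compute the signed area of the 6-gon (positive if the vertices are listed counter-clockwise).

Apply Gauss's area formula: 2A = Σ (x_i·y_{i+1} − x_{i+1}·y_i), indices taken mod 6.
Σ = (180) + (164) + (469) + (49) + (45) + (281) = 1188
Signed area = Σ/2 = 594 (positive ⇒ counter-clockwise traversal).

594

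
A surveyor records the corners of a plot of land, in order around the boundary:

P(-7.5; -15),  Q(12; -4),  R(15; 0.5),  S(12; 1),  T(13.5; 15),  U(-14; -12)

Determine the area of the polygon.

Apply the shoelace formula: 2A = Σ (x_i·y_{i+1} − x_{i+1}·y_i), indices taken mod 6.
Σ = (210) + (66) + (9) + (166.5) + (48) + (120) = 619.5
Area = |Σ|/2 = 309.75.

309.75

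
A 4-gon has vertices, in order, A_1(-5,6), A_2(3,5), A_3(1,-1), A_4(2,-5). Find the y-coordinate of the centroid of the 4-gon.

500/201

Apply the shoelace (surveyor's) formula. First the cross-terms c_i = x_i·y_{i+1} − x_{i+1}·y_i:
  -43, -8, -3, -13  ⇒  2A = -67, A = -33.5.
Then Σ (y_i + y_{i+1})·c_i = -500, so ȳ = -500 / (6·(-33.5)) = 500/201.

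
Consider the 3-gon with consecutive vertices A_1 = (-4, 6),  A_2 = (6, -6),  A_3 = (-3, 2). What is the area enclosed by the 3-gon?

14

Apply the shoelace formula: 2A = Σ (x_i·y_{i+1} − x_{i+1}·y_i), indices taken mod 3.
Σ = (-12) + (-6) + (-10) = -28
Area = |Σ|/2 = 14.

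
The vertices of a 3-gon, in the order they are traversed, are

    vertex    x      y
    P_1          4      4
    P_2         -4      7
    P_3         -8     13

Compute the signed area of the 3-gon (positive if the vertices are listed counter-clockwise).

Apply Gauss's area formula: 2A = Σ (x_i·y_{i+1} − x_{i+1}·y_i), indices taken mod 3.
Σ = (44) + (4) + (-84) = -36
Signed area = Σ/2 = -18 (negative ⇒ clockwise traversal).

-18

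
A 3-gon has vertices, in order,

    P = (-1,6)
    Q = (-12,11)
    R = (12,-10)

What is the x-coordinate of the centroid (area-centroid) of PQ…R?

Apply Gauss's area formula. First the cross-terms c_i = x_i·y_{i+1} − x_{i+1}·y_i:
  61, -12, 62  ⇒  2A = 111, A = 55.5.
Then Σ (x_i + x_{i+1})·c_i = -111, so x̄ = -111 / (6·55.5) = -1/3.

-1/3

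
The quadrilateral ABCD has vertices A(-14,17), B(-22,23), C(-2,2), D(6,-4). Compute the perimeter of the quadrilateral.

78

|AB| = √((-8)² + (6)²) = √100 = 10
|BC| = √((20)² + (-21)²) = √841 = 29
|CD| = √((8)² + (-6)²) = √100 = 10
|DA| = √((-20)² + (21)²) = √841 = 29
Perimeter = 10 + 29 + 10 + 29 = 78.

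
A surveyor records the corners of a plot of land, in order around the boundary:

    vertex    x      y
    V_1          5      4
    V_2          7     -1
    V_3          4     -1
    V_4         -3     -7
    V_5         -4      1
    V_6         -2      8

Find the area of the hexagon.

Σ = (-33) + (-3) + (-31) + (-31) + (-30) + (-48) = -176
Area = |Σ|/2 = 88.

88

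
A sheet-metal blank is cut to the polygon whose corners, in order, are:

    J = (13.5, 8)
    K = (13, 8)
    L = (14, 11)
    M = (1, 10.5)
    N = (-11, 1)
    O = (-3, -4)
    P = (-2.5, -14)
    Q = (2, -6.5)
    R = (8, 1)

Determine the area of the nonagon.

Apply the surveyor's formula: 2A = Σ (x_i·y_{i+1} − x_{i+1}·y_i), indices taken mod 9.
Cross-terms: 4, 31, 136, 116.5, 47, 32, 44.25, 54, 50.5  ⇒  Σ = 515.25
Area = |Σ|/2 = 257.625.

257.625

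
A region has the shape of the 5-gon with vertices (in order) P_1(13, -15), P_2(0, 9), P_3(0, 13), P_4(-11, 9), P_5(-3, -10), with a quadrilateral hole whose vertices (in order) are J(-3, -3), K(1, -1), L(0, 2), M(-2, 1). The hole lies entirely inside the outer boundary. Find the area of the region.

Outer boundary:
Apply the shoelace (surveyor's) formula: 2A = Σ (x_i·y_{i+1} − x_{i+1}·y_i), indices taken mod 5.
Cross-terms: 117, 0, 143, 137, 175  ⇒  Σ = 572
Area = |Σ|/2 = 286.
Hole:
Σ = (6) + (2) + (4) + (9) = 21
Area = |Σ|/2 = 10.5.
Net area = 286 − 10.5 = 275.5.

275.5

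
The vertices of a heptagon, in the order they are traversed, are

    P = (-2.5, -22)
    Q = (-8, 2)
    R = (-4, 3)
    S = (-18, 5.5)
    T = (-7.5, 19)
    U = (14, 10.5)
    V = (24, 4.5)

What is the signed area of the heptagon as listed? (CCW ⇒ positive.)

-758.125

Apply the shoelace formula: 2A = Σ (x_i·y_{i+1} − x_{i+1}·y_i), indices taken mod 7.
Σ = (-181) + (-16) + (32) + (-300.75) + (-344.75) + (-189) + (-516.75) = -1516.25
Signed area = Σ/2 = -758.125 (negative ⇒ clockwise traversal).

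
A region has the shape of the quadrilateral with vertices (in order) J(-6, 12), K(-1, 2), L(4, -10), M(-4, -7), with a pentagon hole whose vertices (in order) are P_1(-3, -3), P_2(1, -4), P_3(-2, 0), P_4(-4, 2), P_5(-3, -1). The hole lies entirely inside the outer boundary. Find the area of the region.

Outer boundary:
J→K: (-6)(2) − (-1)(12) = 0
K→L: (-1)(-10) − (4)(2) = 2
L→M: (4)(-7) − (-4)(-10) = -68
M→J: (-4)(12) − (-6)(-7) = -90
Σ = -156
Area = |Σ|/2 = 78.
Hole:
Σ = (15) + (-8) + (-4) + (10) + (6) = 19
Area = |Σ|/2 = 9.5.
Net area = 78 − 9.5 = 68.5.

68.5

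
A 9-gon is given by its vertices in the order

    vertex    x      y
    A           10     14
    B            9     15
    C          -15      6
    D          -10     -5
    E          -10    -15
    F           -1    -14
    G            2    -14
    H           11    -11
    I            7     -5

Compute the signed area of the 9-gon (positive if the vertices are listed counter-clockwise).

503.5

Apply the shoelace formula: 2A = Σ (x_i·y_{i+1} − x_{i+1}·y_i), indices taken mod 9.
A→B: (10)(15) − (9)(14) = 24
B→C: (9)(6) − (-15)(15) = 279
C→D: (-15)(-5) − (-10)(6) = 135
D→E: (-10)(-15) − (-10)(-5) = 100
E→F: (-10)(-14) − (-1)(-15) = 125
F→G: (-1)(-14) − (2)(-14) = 42
G→H: (2)(-11) − (11)(-14) = 132
H→I: (11)(-5) − (7)(-11) = 22
I→A: (7)(14) − (10)(-5) = 148
Σ = 1007
Signed area = Σ/2 = 503.5 (positive ⇒ counter-clockwise traversal).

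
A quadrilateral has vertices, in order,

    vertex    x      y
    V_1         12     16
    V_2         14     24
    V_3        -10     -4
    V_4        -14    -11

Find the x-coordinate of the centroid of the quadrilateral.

Apply Gauss's area formula. First the cross-terms c_i = x_i·y_{i+1} − x_{i+1}·y_i:
  64, 184, 54, -92  ⇒  2A = 210, A = 105.
Then Σ (x_i + x_{i+1})·c_i = 1288, so x̄ = 1288 / (6·105) = 92/45.

92/45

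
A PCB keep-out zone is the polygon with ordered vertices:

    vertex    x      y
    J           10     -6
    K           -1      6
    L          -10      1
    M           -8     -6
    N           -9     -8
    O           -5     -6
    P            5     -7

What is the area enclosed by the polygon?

155

Apply the shoelace formula: 2A = Σ (x_i·y_{i+1} − x_{i+1}·y_i), indices taken mod 7.
Σ = (54) + (59) + (68) + (10) + (14) + (65) + (40) = 310
Area = |Σ|/2 = 155.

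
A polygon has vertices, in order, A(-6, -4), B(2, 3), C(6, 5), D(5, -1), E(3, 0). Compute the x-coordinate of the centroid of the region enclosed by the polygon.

305/174

Apply the surveyor's formula. First the cross-terms c_i = x_i·y_{i+1} − x_{i+1}·y_i:
  -10, -8, -31, 3, -12  ⇒  2A = -58, A = -29.
Then Σ (x_i + x_{i+1})·c_i = -305, so x̄ = -305 / (6·(-29)) = 305/174.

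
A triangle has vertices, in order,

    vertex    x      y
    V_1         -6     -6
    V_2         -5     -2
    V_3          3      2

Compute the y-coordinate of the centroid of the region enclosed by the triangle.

Apply Gauss's area formula. First the cross-terms c_i = x_i·y_{i+1} − x_{i+1}·y_i:
  -18, -4, -6  ⇒  2A = -28, A = -14.
Then Σ (y_i + y_{i+1})·c_i = 168, so ȳ = 168 / (6·(-14)) = -2.

-2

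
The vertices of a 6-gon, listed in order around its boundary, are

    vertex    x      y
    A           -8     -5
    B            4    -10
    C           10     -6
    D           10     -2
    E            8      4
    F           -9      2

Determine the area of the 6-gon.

Cross-terms: 100, 76, 40, 56, 52, 61  ⇒  Σ = 385
Area = |Σ|/2 = 192.5.

192.5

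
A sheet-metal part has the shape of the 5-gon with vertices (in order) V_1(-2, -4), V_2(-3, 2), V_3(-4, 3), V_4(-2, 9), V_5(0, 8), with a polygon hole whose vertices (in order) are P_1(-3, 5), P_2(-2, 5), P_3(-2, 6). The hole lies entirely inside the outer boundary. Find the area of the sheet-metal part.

Outer boundary:
Apply Gauss's area formula: 2A = Σ (x_i·y_{i+1} − x_{i+1}·y_i), indices taken mod 5.
Σ = (-16) + (-1) + (-30) + (-16) + (16) = -47
Area = |Σ|/2 = 23.5.
Hole:
Σ = (-5) + (-2) + (8) = 1
Area = |Σ|/2 = 0.5.
Net area = 23.5 − 0.5 = 23.

23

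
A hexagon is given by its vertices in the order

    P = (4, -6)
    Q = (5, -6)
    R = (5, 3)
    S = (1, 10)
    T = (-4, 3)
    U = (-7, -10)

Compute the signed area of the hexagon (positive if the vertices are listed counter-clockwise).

Apply the shoelace (surveyor's) formula: 2A = Σ (x_i·y_{i+1} − x_{i+1}·y_i), indices taken mod 6.
Σ = (6) + (45) + (47) + (43) + (61) + (82) = 284
Signed area = Σ/2 = 142 (positive ⇒ counter-clockwise traversal).

142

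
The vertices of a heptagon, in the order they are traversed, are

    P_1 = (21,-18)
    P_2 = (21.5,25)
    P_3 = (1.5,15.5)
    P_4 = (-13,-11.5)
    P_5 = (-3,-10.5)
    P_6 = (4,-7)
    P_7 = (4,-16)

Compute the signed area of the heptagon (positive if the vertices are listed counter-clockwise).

Apply Gauss's area formula: 2A = Σ (x_i·y_{i+1} − x_{i+1}·y_i), indices taken mod 7.
P_1→P_2: (21)(25) − (21.5)(-18) = 912
P_2→P_3: (21.5)(15.5) − (1.5)(25) = 295.75
P_3→P_4: (1.5)(-11.5) − (-13)(15.5) = 184.25
P_4→P_5: (-13)(-10.5) − (-3)(-11.5) = 102
P_5→P_6: (-3)(-7) − (4)(-10.5) = 63
P_6→P_7: (4)(-16) − (4)(-7) = -36
P_7→P_1: (4)(-18) − (21)(-16) = 264
Σ = 1785
Signed area = Σ/2 = 892.5 (positive ⇒ counter-clockwise traversal).

892.5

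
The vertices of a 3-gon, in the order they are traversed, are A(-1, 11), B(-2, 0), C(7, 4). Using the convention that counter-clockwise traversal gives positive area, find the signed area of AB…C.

47.5

Σ = (22) + (-8) + (81) = 95
Signed area = Σ/2 = 47.5 (positive ⇒ counter-clockwise traversal).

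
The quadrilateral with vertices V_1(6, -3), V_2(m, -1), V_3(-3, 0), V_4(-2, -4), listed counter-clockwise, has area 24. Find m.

5

Write out the shoelace sum; only the two edges meeting at V_2 involve m:
2·Area = [(6·(-1) − m·(-3)) + (m·0 − (-3)·(-1))] + 42
       = 3·m + 33 = 48
⇒ m = 5.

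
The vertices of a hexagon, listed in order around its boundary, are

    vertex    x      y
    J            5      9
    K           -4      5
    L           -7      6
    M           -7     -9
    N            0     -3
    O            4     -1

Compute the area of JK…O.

Apply the shoelace formula: 2A = Σ (x_i·y_{i+1} − x_{i+1}·y_i), indices taken mod 6.
Σ = (61) + (11) + (105) + (21) + (12) + (41) = 251
Area = |Σ|/2 = 125.5.

125.5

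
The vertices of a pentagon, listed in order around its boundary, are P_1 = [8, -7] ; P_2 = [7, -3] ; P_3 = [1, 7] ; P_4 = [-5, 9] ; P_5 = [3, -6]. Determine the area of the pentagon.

Cross-terms: 25, 52, 44, 3, 27  ⇒  Σ = 151
Area = |Σ|/2 = 75.5.

75.5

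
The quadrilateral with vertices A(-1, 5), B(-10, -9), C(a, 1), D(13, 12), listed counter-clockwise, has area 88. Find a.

Write out the shoelace sum; only the two edges meeting at C involve a:
2·Area = [((-10)·1 − a·(-9)) + (a·12 − 13·1)] + 136
       = 21·a + 113 = 176
⇒ a = 3.

3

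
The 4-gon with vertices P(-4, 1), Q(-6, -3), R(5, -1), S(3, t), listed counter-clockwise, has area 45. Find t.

Write out the shoelace sum; only the two edges meeting at S involve t:
2·Area = [(5·t − 3·(-1)) + (3·1 − (-4)·t)] + 39
       = 9·t + 45 = 90
⇒ t = 5.

5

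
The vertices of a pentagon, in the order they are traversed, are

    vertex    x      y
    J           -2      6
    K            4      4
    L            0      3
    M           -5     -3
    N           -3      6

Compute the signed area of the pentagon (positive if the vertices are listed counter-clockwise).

Apply the shoelace formula: 2A = Σ (x_i·y_{i+1} − x_{i+1}·y_i), indices taken mod 5.
J→K: (-2)(4) − (4)(6) = -32
K→L: (4)(3) − (0)(4) = 12
L→M: (0)(-3) − (-5)(3) = 15
M→N: (-5)(6) − (-3)(-3) = -39
N→J: (-3)(6) − (-2)(6) = -6
Σ = -50
Signed area = Σ/2 = -25 (negative ⇒ clockwise traversal).

-25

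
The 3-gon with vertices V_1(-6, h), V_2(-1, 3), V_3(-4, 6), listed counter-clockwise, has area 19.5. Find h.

Write out the shoelace sum; only the two edges meeting at V_1 involve h:
2·Area = [((-4)·h − (-6)·6) + ((-6)·3 − (-1)·h)] + 6
       = -3·h + 24 = 39
⇒ h = -5.

-5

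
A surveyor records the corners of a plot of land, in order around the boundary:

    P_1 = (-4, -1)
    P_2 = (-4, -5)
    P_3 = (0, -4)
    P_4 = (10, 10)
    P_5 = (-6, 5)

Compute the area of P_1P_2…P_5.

Apply the surveyor's formula: 2A = Σ (x_i·y_{i+1} − x_{i+1}·y_i), indices taken mod 5.
Σ = (16) + (16) + (40) + (110) + (26) = 208
Area = |Σ|/2 = 104.

104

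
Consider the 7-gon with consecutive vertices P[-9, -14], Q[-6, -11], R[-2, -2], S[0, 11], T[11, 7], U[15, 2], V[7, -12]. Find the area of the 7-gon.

P→Q: (-9)(-11) − (-6)(-14) = 15
Q→R: (-6)(-2) − (-2)(-11) = -10
R→S: (-2)(11) − (0)(-2) = -22
S→T: (0)(7) − (11)(11) = -121
T→U: (11)(2) − (15)(7) = -83
U→V: (15)(-12) − (7)(2) = -194
V→P: (7)(-14) − (-9)(-12) = -206
Σ = -621
Area = |Σ|/2 = 310.5.

310.5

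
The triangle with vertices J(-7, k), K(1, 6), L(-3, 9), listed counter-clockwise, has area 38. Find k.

-7

The doubled signed area Σ (x_i y_{i+1} − x_{i+1} y_i) is linear in k.
With k=0 it equals 48; the coefficient of k is -4 (from the two edges through J).
So -4·k + 48 = 2·38 = 76 ⇒ k = -7.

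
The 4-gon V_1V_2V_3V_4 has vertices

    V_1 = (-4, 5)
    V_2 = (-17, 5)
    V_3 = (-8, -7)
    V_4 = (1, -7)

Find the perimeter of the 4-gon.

|V_1V_2| = √((-13)² + (0)²) = √169 = 13
|V_2V_3| = √((9)² + (-12)²) = √225 = 15
|V_3V_4| = √((9)² + (0)²) = √81 = 9
|V_4V_1| = √((-5)² + (12)²) = √169 = 13
Perimeter = 13 + 15 + 9 + 13 = 50.

50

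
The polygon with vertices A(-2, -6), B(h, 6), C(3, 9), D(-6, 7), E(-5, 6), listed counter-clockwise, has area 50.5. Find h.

The doubled signed area Σ (x_i y_{i+1} − x_{i+1} y_i) is linear in h.
With h=0 it equals 86; the coefficient of h is 15 (from the two edges through B).
So 15·h + 86 = 2·50.5 = 101 ⇒ h = 1.

1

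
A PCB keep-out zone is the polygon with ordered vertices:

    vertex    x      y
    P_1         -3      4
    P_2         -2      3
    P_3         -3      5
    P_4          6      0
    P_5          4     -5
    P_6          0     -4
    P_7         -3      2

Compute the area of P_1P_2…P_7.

48

P_1→P_2: (-3)(3) − (-2)(4) = -1
P_2→P_3: (-2)(5) − (-3)(3) = -1
P_3→P_4: (-3)(0) − (6)(5) = -30
P_4→P_5: (6)(-5) − (4)(0) = -30
P_5→P_6: (4)(-4) − (0)(-5) = -16
P_6→P_7: (0)(2) − (-3)(-4) = -12
P_7→P_1: (-3)(4) − (-3)(2) = -6
Σ = -96
Area = |Σ|/2 = 48.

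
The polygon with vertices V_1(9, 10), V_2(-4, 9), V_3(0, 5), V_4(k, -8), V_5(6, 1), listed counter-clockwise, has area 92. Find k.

4

The doubled signed area Σ (x_i y_{i+1} − x_{i+1} y_i) is linear in k.
With k=0 it equals 200; the coefficient of k is -4 (from the two edges through V_4).
So -4·k + 200 = 2·92 = 184 ⇒ k = 4.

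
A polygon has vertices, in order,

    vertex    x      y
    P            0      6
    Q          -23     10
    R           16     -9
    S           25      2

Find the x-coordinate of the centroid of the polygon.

674/111

Apply the shoelace formula. First the cross-terms c_i = x_i·y_{i+1} − x_{i+1}·y_i:
  138, 47, 257, 150  ⇒  2A = 592, A = 296.
Then Σ (x_i + x_{i+1})·c_i = 10784, so x̄ = 10784 / (6·296) = 674/111.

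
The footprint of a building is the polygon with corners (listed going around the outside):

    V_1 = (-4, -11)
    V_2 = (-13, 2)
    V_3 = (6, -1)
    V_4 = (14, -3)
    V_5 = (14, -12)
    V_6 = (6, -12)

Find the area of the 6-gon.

V_1→V_2: (-4)(2) − (-13)(-11) = -151
V_2→V_3: (-13)(-1) − (6)(2) = 1
V_3→V_4: (6)(-3) − (14)(-1) = -4
V_4→V_5: (14)(-12) − (14)(-3) = -126
V_5→V_6: (14)(-12) − (6)(-12) = -96
V_6→V_1: (6)(-11) − (-4)(-12) = -114
Σ = -490
Area = |Σ|/2 = 245.

245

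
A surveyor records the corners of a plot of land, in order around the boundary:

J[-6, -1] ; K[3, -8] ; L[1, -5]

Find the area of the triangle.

6.5

Apply the shoelace (surveyor's) formula: 2A = Σ (x_i·y_{i+1} − x_{i+1}·y_i), indices taken mod 3.
Cross-terms: 51, -7, -31  ⇒  Σ = 13
Area = |Σ|/2 = 6.5.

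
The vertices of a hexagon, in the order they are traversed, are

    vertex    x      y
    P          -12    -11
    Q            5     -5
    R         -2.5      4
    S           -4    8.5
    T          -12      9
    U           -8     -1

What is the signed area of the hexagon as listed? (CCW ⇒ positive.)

171.625

Apply the shoelace formula: 2A = Σ (x_i·y_{i+1} − x_{i+1}·y_i), indices taken mod 6.
Cross-terms: 115, 7.5, -5.25, 66, 84, 76  ⇒  Σ = 343.25
Signed area = Σ/2 = 171.625 (positive ⇒ counter-clockwise traversal).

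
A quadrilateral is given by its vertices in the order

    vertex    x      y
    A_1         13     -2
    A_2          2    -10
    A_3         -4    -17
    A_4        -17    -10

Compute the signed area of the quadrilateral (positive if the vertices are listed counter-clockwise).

Apply the surveyor's formula: 2A = Σ (x_i·y_{i+1} − x_{i+1}·y_i), indices taken mod 4.
Cross-terms: -126, -74, -249, 164  ⇒  Σ = -285
Signed area = Σ/2 = -142.5 (negative ⇒ clockwise traversal).

-142.5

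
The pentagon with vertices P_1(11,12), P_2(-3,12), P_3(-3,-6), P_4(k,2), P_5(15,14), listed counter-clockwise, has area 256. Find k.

The doubled signed area Σ (x_i y_{i+1} − x_{i+1} y_i) is linear in k.
With k=0 it equals 212; the coefficient of k is 20 (from the two edges through P_4).
So 20·k + 212 = 2·256 = 512 ⇒ k = 15.

15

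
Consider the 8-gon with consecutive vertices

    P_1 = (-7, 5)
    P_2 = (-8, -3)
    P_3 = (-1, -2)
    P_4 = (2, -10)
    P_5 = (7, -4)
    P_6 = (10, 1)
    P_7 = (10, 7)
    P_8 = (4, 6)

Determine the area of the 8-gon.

175.5

Σ = (61) + (13) + (14) + (62) + (47) + (60) + (32) + (62) = 351
Area = |Σ|/2 = 175.5.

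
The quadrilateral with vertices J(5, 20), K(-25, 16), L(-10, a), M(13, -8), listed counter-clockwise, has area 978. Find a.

Write out the shoelace sum; only the two edges meeting at L involve a:
2·Area = [((-25)·a − (-10)·16) + ((-10)·(-8) − 13·a)] + 880
       = -38·a + 1120 = 1956
⇒ a = -22.

-22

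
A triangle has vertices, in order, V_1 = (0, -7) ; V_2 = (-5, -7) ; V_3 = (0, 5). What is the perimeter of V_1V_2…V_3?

|V_1V_2| = √((-5)² + (0)²) = √25 = 5
|V_2V_3| = √((5)² + (12)²) = √169 = 13
|V_3V_1| = √((0)² + (-12)²) = √144 = 12
Perimeter = 5 + 13 + 12 = 30.

30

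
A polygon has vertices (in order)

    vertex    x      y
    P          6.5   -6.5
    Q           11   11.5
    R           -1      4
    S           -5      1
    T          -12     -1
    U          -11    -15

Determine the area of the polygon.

287.875

Apply the shoelace (surveyor's) formula: 2A = Σ (x_i·y_{i+1} − x_{i+1}·y_i), indices taken mod 6.
Σ = (146.25) + (55.5) + (19) + (17) + (169) + (169) = 575.75
Area = |Σ|/2 = 287.875.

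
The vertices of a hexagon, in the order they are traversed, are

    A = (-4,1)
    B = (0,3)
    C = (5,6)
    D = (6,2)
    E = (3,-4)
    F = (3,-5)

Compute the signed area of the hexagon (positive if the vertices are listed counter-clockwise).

-51.5

Apply the shoelace (surveyor's) formula: 2A = Σ (x_i·y_{i+1} − x_{i+1}·y_i), indices taken mod 6.
Σ = (-12) + (-15) + (-26) + (-30) + (-3) + (-17) = -103
Signed area = Σ/2 = -51.5 (negative ⇒ clockwise traversal).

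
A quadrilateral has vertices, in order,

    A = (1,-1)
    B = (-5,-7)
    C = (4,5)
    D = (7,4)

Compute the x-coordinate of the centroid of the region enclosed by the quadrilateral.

28/13

Apply the shoelace (surveyor's) formula. First the cross-terms c_i = x_i·y_{i+1} − x_{i+1}·y_i:
  -12, 3, -19, -11  ⇒  2A = -39, A = -19.5.
Then Σ (x_i + x_{i+1})·c_i = -252, so x̄ = -252 / (6·(-19.5)) = 28/13.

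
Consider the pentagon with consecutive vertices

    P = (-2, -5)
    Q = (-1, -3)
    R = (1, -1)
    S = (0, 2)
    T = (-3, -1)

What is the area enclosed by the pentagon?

13

Apply Gauss's area formula: 2A = Σ (x_i·y_{i+1} − x_{i+1}·y_i), indices taken mod 5.
Cross-terms: 1, 4, 2, 6, 13  ⇒  Σ = 26
Area = |Σ|/2 = 13.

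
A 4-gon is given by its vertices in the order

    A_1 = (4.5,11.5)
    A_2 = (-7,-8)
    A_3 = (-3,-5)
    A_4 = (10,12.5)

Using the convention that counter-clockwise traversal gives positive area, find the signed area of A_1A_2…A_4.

63.375

Σ = (44.5) + (11) + (12.5) + (58.75) = 126.75
Signed area = Σ/2 = 63.375 (positive ⇒ counter-clockwise traversal).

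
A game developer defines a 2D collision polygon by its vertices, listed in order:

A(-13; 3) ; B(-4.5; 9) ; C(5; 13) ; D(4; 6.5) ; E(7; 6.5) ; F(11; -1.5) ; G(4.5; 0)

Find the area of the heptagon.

153.875

Apply Gauss's area formula: 2A = Σ (x_i·y_{i+1} − x_{i+1}·y_i), indices taken mod 7.
Σ = (-103.5) + (-103.5) + (-19.5) + (-19.5) + (-82) + (6.75) + (13.5) = -307.75
Area = |Σ|/2 = 153.875.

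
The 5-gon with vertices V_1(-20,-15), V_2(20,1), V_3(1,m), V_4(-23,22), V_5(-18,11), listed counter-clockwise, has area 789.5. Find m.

The doubled signed area Σ (x_i y_{i+1} − x_{i+1} y_i) is linear in m.
With m=0 it equals 934; the coefficient of m is 43 (from the two edges through V_3).
So 43·m + 934 = 2·789.5 = 1579 ⇒ m = 15.

15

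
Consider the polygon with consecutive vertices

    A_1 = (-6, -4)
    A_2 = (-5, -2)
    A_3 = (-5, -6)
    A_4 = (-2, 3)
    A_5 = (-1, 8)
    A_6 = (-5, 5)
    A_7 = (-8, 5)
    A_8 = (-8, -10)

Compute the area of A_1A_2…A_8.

57

Apply the surveyor's formula: 2A = Σ (x_i·y_{i+1} − x_{i+1}·y_i), indices taken mod 8.
Cross-terms: -8, 20, -27, -13, 35, 15, 120, -28  ⇒  Σ = 114
Area = |Σ|/2 = 57.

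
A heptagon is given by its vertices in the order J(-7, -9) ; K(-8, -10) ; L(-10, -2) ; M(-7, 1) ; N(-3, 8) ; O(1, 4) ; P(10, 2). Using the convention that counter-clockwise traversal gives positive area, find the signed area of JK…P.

-148.5

Apply the surveyor's formula: 2A = Σ (x_i·y_{i+1} − x_{i+1}·y_i), indices taken mod 7.
J→K: (-7)(-10) − (-8)(-9) = -2
K→L: (-8)(-2) − (-10)(-10) = -84
L→M: (-10)(1) − (-7)(-2) = -24
M→N: (-7)(8) − (-3)(1) = -53
N→O: (-3)(4) − (1)(8) = -20
O→P: (1)(2) − (10)(4) = -38
P→J: (10)(-9) − (-7)(2) = -76
Σ = -297
Signed area = Σ/2 = -148.5 (negative ⇒ clockwise traversal).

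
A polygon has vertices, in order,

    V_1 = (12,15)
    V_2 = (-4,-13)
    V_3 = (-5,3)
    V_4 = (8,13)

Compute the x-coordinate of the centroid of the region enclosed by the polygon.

Apply the surveyor's formula. First the cross-terms c_i = x_i·y_{i+1} − x_{i+1}·y_i:
  -96, -77, -89, -36  ⇒  2A = -298, A = -149.
Then Σ (x_i + x_{i+1})·c_i = -1062, so x̄ = -1062 / (6·(-149)) = 177/149.

177/149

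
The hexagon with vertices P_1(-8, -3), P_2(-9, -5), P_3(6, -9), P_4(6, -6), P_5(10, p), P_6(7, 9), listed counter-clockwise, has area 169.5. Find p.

The doubled signed area Σ (x_i y_{i+1} − x_{i+1} y_i) is linear in p.
With p=0 it equals 343; the coefficient of p is -1 (from the two edges through P_5).
So -1·p + 343 = 2·169.5 = 339 ⇒ p = 4.

4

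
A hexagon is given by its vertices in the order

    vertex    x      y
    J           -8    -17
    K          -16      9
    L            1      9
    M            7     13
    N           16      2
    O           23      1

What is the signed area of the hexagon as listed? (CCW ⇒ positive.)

-577

Apply Gauss's area formula: 2A = Σ (x_i·y_{i+1} − x_{i+1}·y_i), indices taken mod 6.
Cross-terms: -344, -153, -50, -194, -30, -383  ⇒  Σ = -1154
Signed area = Σ/2 = -577 (negative ⇒ clockwise traversal).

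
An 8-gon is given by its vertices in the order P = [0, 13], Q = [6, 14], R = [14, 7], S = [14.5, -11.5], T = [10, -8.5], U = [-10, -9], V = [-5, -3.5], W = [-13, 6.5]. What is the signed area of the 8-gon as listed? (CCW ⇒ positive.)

-467.375

Apply the shoelace formula: 2A = Σ (x_i·y_{i+1} − x_{i+1}·y_i), indices taken mod 8.
Σ = (-78) + (-154) + (-262.5) + (-8.25) + (-175) + (-10) + (-78) + (-169) = -934.75
Signed area = Σ/2 = -467.375 (negative ⇒ clockwise traversal).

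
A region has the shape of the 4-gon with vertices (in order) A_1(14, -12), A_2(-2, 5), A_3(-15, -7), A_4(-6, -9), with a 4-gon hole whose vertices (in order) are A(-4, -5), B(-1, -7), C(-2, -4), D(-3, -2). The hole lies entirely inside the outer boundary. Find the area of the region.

Outer boundary:
Cross-terms: 46, 89, 93, 198  ⇒  Σ = 426
Area = |Σ|/2 = 213.
Hole:
Apply the shoelace (surveyor's) formula: 2A = Σ (x_i·y_{i+1} − x_{i+1}·y_i), indices taken mod 4.
Σ = (23) + (-10) + (-8) + (7) = 12
Area = |Σ|/2 = 6.
Net area = 213 − 6 = 207.

207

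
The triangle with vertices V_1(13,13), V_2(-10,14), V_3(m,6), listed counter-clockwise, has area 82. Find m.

10

The doubled signed area Σ (x_i y_{i+1} − x_{i+1} y_i) is linear in m.
With m=0 it equals 174; the coefficient of m is -1 (from the two edges through V_3).
So -1·m + 174 = 2·82 = 164 ⇒ m = 10.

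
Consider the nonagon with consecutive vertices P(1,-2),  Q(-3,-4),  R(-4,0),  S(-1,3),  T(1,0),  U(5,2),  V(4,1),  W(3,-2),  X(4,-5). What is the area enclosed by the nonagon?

31.5

Apply Gauss's area formula: 2A = Σ (x_i·y_{i+1} − x_{i+1}·y_i), indices taken mod 9.
Σ = (-10) + (-16) + (-12) + (-3) + (2) + (-3) + (-11) + (-7) + (-3) = -63
Area = |Σ|/2 = 31.5.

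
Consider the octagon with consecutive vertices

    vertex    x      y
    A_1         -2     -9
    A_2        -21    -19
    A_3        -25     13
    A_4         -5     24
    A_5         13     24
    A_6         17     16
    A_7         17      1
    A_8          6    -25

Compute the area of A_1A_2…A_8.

Σ = (-151) + (-748) + (-535) + (-432) + (-200) + (-255) + (-431) + (-104) = -2856
Area = |Σ|/2 = 1428.

1428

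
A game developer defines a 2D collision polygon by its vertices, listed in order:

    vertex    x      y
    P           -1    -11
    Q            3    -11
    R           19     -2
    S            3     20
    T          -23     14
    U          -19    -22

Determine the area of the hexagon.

Apply Gauss's area formula: 2A = Σ (x_i·y_{i+1} − x_{i+1}·y_i), indices taken mod 6.
Cross-terms: 44, 203, 386, 502, 772, 187  ⇒  Σ = 2094
Area = |Σ|/2 = 1047.

1047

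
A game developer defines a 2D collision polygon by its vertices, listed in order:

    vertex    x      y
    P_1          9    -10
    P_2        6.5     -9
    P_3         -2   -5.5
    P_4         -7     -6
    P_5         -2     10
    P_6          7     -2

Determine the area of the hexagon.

148.125

Cross-terms: -16, -53.75, -26.5, -82, -66, -52  ⇒  Σ = -296.25
Area = |Σ|/2 = 148.125.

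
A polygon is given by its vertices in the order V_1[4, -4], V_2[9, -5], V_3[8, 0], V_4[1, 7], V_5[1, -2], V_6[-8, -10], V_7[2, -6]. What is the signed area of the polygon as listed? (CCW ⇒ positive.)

80.5

Σ = (16) + (40) + (56) + (-9) + (-26) + (68) + (16) = 161
Signed area = Σ/2 = 80.5 (positive ⇒ counter-clockwise traversal).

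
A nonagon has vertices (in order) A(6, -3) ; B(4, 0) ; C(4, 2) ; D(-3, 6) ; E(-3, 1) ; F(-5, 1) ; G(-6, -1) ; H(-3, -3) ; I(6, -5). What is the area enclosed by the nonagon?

69

Apply Gauss's area formula: 2A = Σ (x_i·y_{i+1} − x_{i+1}·y_i), indices taken mod 9.
Cross-terms: 12, 8, 30, 15, 2, 11, 15, 33, 12  ⇒  Σ = 138
Area = |Σ|/2 = 69.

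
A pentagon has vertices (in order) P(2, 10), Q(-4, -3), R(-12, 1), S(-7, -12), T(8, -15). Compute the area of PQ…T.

Apply Gauss's area formula: 2A = Σ (x_i·y_{i+1} − x_{i+1}·y_i), indices taken mod 5.
Σ = (34) + (-40) + (151) + (201) + (110) = 456
Area = |Σ|/2 = 228.

228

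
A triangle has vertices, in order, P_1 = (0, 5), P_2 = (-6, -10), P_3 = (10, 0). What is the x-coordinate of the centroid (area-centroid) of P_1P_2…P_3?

4/3

Apply the shoelace (surveyor's) formula. First the cross-terms c_i = x_i·y_{i+1} − x_{i+1}·y_i:
  30, 100, 50  ⇒  2A = 180, A = 90.
Then Σ (x_i + x_{i+1})·c_i = 720, so x̄ = 720 / (6·90) = 4/3.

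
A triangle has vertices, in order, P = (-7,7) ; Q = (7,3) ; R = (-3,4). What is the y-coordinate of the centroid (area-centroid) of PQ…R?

14/3

Apply the surveyor's formula. First the cross-terms c_i = x_i·y_{i+1} − x_{i+1}·y_i:
  -70, 37, 7  ⇒  2A = -26, A = -13.
Then Σ (y_i + y_{i+1})·c_i = -364, so ȳ = -364 / (6·(-13)) = 14/3.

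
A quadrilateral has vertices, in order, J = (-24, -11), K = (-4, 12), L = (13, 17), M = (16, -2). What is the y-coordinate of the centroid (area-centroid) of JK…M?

599/231

Apply the shoelace (surveyor's) formula. First the cross-terms c_i = x_i·y_{i+1} − x_{i+1}·y_i:
  -332, -224, -298, -224  ⇒  2A = -1078, A = -539.
Then Σ (y_i + y_{i+1})·c_i = -8386, so ȳ = -8386 / (6·(-539)) = 599/231.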